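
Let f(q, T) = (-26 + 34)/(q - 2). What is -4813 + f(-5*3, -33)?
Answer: -81829/17 ≈ -4813.5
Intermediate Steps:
f(q, T) = 8/(-2 + q)
-4813 + f(-5*3, -33) = -4813 + 8/(-2 - 5*3) = -4813 + 8/(-2 - 15) = -4813 + 8/(-17) = -4813 + 8*(-1/17) = -4813 - 8/17 = -81829/17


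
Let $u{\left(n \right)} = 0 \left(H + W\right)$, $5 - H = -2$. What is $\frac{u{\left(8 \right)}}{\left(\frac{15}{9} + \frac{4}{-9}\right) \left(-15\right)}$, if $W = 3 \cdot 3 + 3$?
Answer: $0$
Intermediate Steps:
$H = 7$ ($H = 5 - -2 = 5 + 2 = 7$)
$W = 12$ ($W = 9 + 3 = 12$)
$u{\left(n \right)} = 0$ ($u{\left(n \right)} = 0 \left(7 + 12\right) = 0 \cdot 19 = 0$)
$\frac{u{\left(8 \right)}}{\left(\frac{15}{9} + \frac{4}{-9}\right) \left(-15\right)} = \frac{0}{\left(\frac{15}{9} + \frac{4}{-9}\right) \left(-15\right)} = \frac{0}{\left(15 \cdot \frac{1}{9} + 4 \left(- \frac{1}{9}\right)\right) \left(-15\right)} = \frac{0}{\left(\frac{5}{3} - \frac{4}{9}\right) \left(-15\right)} = \frac{0}{\frac{11}{9} \left(-15\right)} = \frac{0}{- \frac{55}{3}} = 0 \left(- \frac{3}{55}\right) = 0$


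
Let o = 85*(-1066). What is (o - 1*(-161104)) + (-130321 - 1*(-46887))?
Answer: -12940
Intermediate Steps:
o = -90610
(o - 1*(-161104)) + (-130321 - 1*(-46887)) = (-90610 - 1*(-161104)) + (-130321 - 1*(-46887)) = (-90610 + 161104) + (-130321 + 46887) = 70494 - 83434 = -12940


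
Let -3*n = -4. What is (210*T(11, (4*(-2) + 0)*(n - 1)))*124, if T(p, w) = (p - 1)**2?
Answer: 2604000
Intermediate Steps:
n = 4/3 (n = -1/3*(-4) = 4/3 ≈ 1.3333)
T(p, w) = (-1 + p)**2
(210*T(11, (4*(-2) + 0)*(n - 1)))*124 = (210*(-1 + 11)**2)*124 = (210*10**2)*124 = (210*100)*124 = 21000*124 = 2604000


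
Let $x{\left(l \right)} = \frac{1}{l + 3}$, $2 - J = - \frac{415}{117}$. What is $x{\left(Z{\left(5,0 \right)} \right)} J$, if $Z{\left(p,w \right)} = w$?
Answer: $\frac{649}{351} \approx 1.849$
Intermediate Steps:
$J = \frac{649}{117}$ ($J = 2 - - \frac{415}{117} = 2 + \frac{415}{117} = \frac{649}{117} \approx 5.547$)
$x{\left(l \right)} = \frac{1}{3 + l}$
$x{\left(Z{\left(5,0 \right)} \right)} J = \frac{1}{3 + 0} \cdot \frac{649}{117} = \frac{1}{3} \cdot \frac{649}{117} = \frac{649}{351}$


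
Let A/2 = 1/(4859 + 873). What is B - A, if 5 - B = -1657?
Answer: 4763291/2866 ≈ 1662.0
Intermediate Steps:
B = 1662 (B = 5 - 1*(-1657) = 5 + 1657 = 1662)
A = 1/2866 (A = 2/(4859 + 873) = 2/5732 = 2*(1/5732) = 1/2866 ≈ 0.00034892)
B - A = 1662 - 1*1/2866 = 1662 - 1/2866 = 4763291/2866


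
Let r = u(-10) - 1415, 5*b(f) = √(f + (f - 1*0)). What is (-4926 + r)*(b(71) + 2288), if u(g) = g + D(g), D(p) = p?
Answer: -14553968 - 6361*√142/5 ≈ -1.4569e+7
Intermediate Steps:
u(g) = 2*g (u(g) = g + g = 2*g)
b(f) = √2*√f/5 (b(f) = √(f + (f - 1*0))/5 = √(f + (f + 0))/5 = √(f + f)/5 = √(2*f)/5 = (√2*√f)/5 = √2*√f/5)
r = -1435 (r = 2*(-10) - 1415 = -20 - 1415 = -1435)
(-4926 + r)*(b(71) + 2288) = (-4926 - 1435)*(√2*√71/5 + 2288) = -6361*(√142/5 + 2288) = -6361*(2288 + √142/5) = -14553968 - 6361*√142/5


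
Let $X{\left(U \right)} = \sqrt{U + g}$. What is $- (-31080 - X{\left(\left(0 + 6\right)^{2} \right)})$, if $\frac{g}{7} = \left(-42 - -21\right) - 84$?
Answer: $31080 + i \sqrt{699} \approx 31080.0 + 26.439 i$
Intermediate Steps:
$g = -735$ ($g = 7 \left(\left(-42 - -21\right) - 84\right) = 7 \left(\left(-42 + 21\right) - 84\right) = 7 \left(-21 - 84\right) = 7 \left(-105\right) = -735$)
$X{\left(U \right)} = \sqrt{-735 + U}$ ($X{\left(U \right)} = \sqrt{U - 735} = \sqrt{-735 + U}$)
$- (-31080 - X{\left(\left(0 + 6\right)^{2} \right)}) = - (-31080 - \sqrt{-735 + \left(0 + 6\right)^{2}}) = - (-31080 - \sqrt{-735 + 6^{2}}) = - (-31080 - \sqrt{-735 + 36}) = - (-31080 - \sqrt{-699}) = - (-31080 - i \sqrt{699}) = 31080 + i \sqrt{699}$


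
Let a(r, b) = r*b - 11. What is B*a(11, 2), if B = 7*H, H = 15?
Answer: 1155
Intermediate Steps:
a(r, b) = -11 + b*r (a(r, b) = b*r - 11 = -11 + b*r)
B = 105 (B = 7*15 = 105)
B*a(11, 2) = 105*(-11 + 2*11) = 105*(-11 + 22) = 105*11 = 1155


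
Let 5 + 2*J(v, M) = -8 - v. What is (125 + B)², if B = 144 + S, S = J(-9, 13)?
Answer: 71289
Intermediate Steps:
J(v, M) = -13/2 - v/2 (J(v, M) = -5/2 + (-8 - v)/2 = -5/2 + (-4 - v/2) = -13/2 - v/2)
S = -2 (S = -13/2 - ½*(-9) = -13/2 + 9/2 = -2)
B = 142 (B = 144 - 2 = 142)
(125 + B)² = (125 + 142)² = 267² = 71289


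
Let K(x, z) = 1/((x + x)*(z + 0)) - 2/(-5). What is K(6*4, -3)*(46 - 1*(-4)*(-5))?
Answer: 3679/360 ≈ 10.219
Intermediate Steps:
K(x, z) = 2/5 + 1/(2*x*z) (K(x, z) = 1/((2*x)*z) - 2*(-1/5) = 1/(2*x*z) + 2/5 = 2/5 + 1/(2*x*z))
K(6*4, -3)*(46 - 1*(-4)*(-5)) = (2/5 + (1/2)/((6*4)*(-3)))*(46 - 1*(-4)*(-5)) = (2/5 + (1/2)*(-1/3)/24)*(46 + 4*(-5)) = (2/5 + (1/2)*(1/24)*(-1/3))*(46 - 20) = (2/5 - 1/144)*26 = (283/720)*26 = 3679/360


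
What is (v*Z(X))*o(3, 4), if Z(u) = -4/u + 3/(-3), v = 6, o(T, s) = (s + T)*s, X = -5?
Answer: -168/5 ≈ -33.600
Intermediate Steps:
o(T, s) = s*(T + s) (o(T, s) = (T + s)*s = s*(T + s))
Z(u) = -1 - 4/u (Z(u) = -4/u + 3*(-⅓) = -4/u - 1 = -1 - 4/u)
(v*Z(X))*o(3, 4) = (6*((-4 - 1*(-5))/(-5)))*(4*(3 + 4)) = (6*(-(-4 + 5)/5))*(4*7) = (6*(-⅕*1))*28 = (6*(-⅕))*28 = -6/5*28 = -168/5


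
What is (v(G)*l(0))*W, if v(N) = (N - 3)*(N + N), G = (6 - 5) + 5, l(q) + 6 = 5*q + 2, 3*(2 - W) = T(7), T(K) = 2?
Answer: -192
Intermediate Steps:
W = 4/3 (W = 2 - ⅓*2 = 2 - ⅔ = 4/3 ≈ 1.3333)
l(q) = -4 + 5*q (l(q) = -6 + (5*q + 2) = -6 + (2 + 5*q) = -4 + 5*q)
G = 6 (G = 1 + 5 = 6)
v(N) = 2*N*(-3 + N) (v(N) = (-3 + N)*(2*N) = 2*N*(-3 + N))
(v(G)*l(0))*W = ((2*6*(-3 + 6))*(-4 + 5*0))*(4/3) = ((2*6*3)*(-4 + 0))*(4/3) = (36*(-4))*(4/3) = -144*4/3 = -192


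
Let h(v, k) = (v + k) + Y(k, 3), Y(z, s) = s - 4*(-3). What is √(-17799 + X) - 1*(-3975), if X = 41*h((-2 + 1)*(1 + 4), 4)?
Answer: 3975 + 5*I*√689 ≈ 3975.0 + 131.24*I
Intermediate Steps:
Y(z, s) = 12 + s (Y(z, s) = s + 12 = 12 + s)
h(v, k) = 15 + k + v (h(v, k) = (v + k) + (12 + 3) = (k + v) + 15 = 15 + k + v)
X = 574 (X = 41*(15 + 4 + (-2 + 1)*(1 + 4)) = 41*(15 + 4 - 1*5) = 41*(15 + 4 - 5) = 41*14 = 574)
√(-17799 + X) - 1*(-3975) = √(-17799 + 574) - 1*(-3975) = √(-17225) + 3975 = 5*I*√689 + 3975 = 3975 + 5*I*√689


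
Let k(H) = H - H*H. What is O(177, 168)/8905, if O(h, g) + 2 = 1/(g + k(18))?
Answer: -277/1228890 ≈ -0.00022541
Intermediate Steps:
k(H) = H - H**2
O(h, g) = -2 + 1/(-306 + g) (O(h, g) = -2 + 1/(g + 18*(1 - 1*18)) = -2 + 1/(g + 18*(1 - 18)) = -2 + 1/(g + 18*(-17)) = -2 + 1/(g - 306) = -2 + 1/(-306 + g))
O(177, 168)/8905 = ((613 - 2*168)/(-306 + 168))/8905 = ((613 - 336)/(-138))*(1/8905) = -1/138*277*(1/8905) = -277/138*1/8905 = -277/1228890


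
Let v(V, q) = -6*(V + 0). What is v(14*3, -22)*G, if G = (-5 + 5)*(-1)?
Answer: 0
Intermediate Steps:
G = 0 (G = 0*(-1) = 0)
v(V, q) = -6*V
v(14*3, -22)*G = -84*3*0 = -6*42*0 = -252*0 = 0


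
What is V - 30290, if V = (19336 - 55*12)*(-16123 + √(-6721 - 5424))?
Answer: -301143438 + 18676*I*√12145 ≈ -3.0114e+8 + 2.0582e+6*I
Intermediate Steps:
V = -301113148 + 18676*I*√12145 (V = (19336 - 660)*(-16123 + √(-12145)) = 18676*(-16123 + I*√12145) = -301113148 + 18676*I*√12145 ≈ -3.0111e+8 + 2.0582e+6*I)
V - 30290 = (-301113148 + 18676*I*√12145) - 30290 = -301143438 + 18676*I*√12145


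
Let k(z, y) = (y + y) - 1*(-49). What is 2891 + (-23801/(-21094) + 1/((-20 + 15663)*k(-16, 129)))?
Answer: 292977940759649/101301846694 ≈ 2892.1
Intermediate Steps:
k(z, y) = 49 + 2*y (k(z, y) = 2*y + 49 = 49 + 2*y)
2891 + (-23801/(-21094) + 1/((-20 + 15663)*k(-16, 129))) = 2891 + (-23801/(-21094) + 1/((-20 + 15663)*(49 + 2*129))) = 2891 + (-23801*(-1/21094) + 1/(15643*(49 + 258))) = 2891 + (23801/21094 + (1/15643)/307) = 2891 + (23801/21094 + (1/15643)*(1/307)) = 2891 + (23801/21094 + 1/4802401) = 2891 + 114301967295/101301846694 = 292977940759649/101301846694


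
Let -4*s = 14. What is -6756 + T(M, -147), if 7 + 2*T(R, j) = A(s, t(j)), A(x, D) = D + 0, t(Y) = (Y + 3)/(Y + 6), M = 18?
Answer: -635345/94 ≈ -6759.0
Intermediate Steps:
s = -7/2 (s = -¼*14 = -7/2 ≈ -3.5000)
t(Y) = (3 + Y)/(6 + Y)
A(x, D) = D
T(R, j) = -7/2 + (3 + j)/(2*(6 + j)) (T(R, j) = -7/2 + ((3 + j)/(6 + j))/2 = -7/2 + (3 + j)/(2*(6 + j)))
-6756 + T(M, -147) = -6756 + 3*(-13 - 2*(-147))/(2*(6 - 147)) = -6756 + (3/2)*(-13 + 294)/(-141) = -6756 + (3/2)*(-1/141)*281 = -6756 - 281/94 = -635345/94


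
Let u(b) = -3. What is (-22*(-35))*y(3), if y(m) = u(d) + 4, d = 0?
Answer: 770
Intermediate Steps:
y(m) = 1 (y(m) = -3 + 4 = 1)
(-22*(-35))*y(3) = -22*(-35)*1 = 770*1 = 770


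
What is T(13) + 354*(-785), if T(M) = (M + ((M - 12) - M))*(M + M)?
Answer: -277864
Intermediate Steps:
T(M) = 2*M*(-12 + M) (T(M) = (M + ((-12 + M) - M))*(2*M) = (M - 12)*(2*M) = (-12 + M)*(2*M) = 2*M*(-12 + M))
T(13) + 354*(-785) = 2*13*(-12 + 13) + 354*(-785) = 2*13*1 - 277890 = 26 - 277890 = -277864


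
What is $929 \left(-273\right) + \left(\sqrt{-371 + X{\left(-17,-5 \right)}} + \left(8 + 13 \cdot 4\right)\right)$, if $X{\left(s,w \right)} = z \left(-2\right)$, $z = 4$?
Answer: $-253557 + i \sqrt{379} \approx -2.5356 \cdot 10^{5} + 19.468 i$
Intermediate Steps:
$X{\left(s,w \right)} = -8$ ($X{\left(s,w \right)} = 4 \left(-2\right) = -8$)
$929 \left(-273\right) + \left(\sqrt{-371 + X{\left(-17,-5 \right)}} + \left(8 + 13 \cdot 4\right)\right) = 929 \left(-273\right) + \left(\sqrt{-371 - 8} + \left(8 + 13 \cdot 4\right)\right) = -253617 + \left(\sqrt{-379} + \left(8 + 52\right)\right) = -253617 + \left(i \sqrt{379} + 60\right) = -253617 + \left(60 + i \sqrt{379}\right) = -253557 + i \sqrt{379}$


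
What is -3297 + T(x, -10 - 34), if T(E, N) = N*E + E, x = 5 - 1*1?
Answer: -3469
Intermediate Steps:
x = 4 (x = 5 - 1 = 4)
T(E, N) = E + E*N (T(E, N) = E*N + E = E + E*N)
-3297 + T(x, -10 - 34) = -3297 + 4*(1 + (-10 - 34)) = -3297 + 4*(1 - 44) = -3297 + 4*(-43) = -3297 - 172 = -3469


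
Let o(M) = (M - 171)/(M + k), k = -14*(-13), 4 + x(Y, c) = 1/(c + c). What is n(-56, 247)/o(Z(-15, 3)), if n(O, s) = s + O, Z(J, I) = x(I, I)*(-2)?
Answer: -108679/490 ≈ -221.79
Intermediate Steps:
x(Y, c) = -4 + 1/(2*c) (x(Y, c) = -4 + 1/(c + c) = -4 + 1/(2*c))
Z(J, I) = 8 - 1/I (Z(J, I) = (-4 + 1/(2*I))*(-2) = 8 - 1/I)
k = 182
n(O, s) = O + s
o(M) = (-171 + M)/(182 + M) (o(M) = (M - 171)/(M + 182) = (-171 + M)/(182 + M))
n(-56, 247)/o(Z(-15, 3)) = (-56 + 247)/(((-171 + (8 - 1/3))/(182 + (8 - 1/3)))) = 191/(((-171 + (8 - 1*1/3))/(182 + (8 - 1*1/3)))) = 191/(((-171 + (8 - 1/3))/(182 + (8 - 1/3)))) = 191/(((-171 + 23/3)/(182 + 23/3))) = 191/((-490/3/(569/3))) = 191/(((3/569)*(-490/3))) = 191/(-490/569) = 191*(-569/490) = -108679/490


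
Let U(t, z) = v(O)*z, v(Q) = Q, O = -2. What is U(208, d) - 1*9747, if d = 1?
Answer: -9749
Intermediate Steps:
U(t, z) = -2*z
U(208, d) - 1*9747 = -2*1 - 1*9747 = -2 - 9747 = -9749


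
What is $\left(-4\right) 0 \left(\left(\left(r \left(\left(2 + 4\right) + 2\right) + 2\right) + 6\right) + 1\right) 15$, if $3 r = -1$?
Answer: $0$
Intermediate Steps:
$r = - \frac{1}{3}$ ($r = \frac{1}{3} \left(-1\right) = - \frac{1}{3} \approx -0.33333$)
$\left(-4\right) 0 \left(\left(\left(r \left(\left(2 + 4\right) + 2\right) + 2\right) + 6\right) + 1\right) 15 = \left(-4\right) 0 \left(\left(\left(- \frac{\left(2 + 4\right) + 2}{3} + 2\right) + 6\right) + 1\right) 15 = 0 \left(\left(\left(- \frac{6 + 2}{3} + 2\right) + 6\right) + 1\right) 15 = 0 \left(\left(\left(\left(- \frac{1}{3}\right) 8 + 2\right) + 6\right) + 1\right) 15 = 0 \left(\left(\left(- \frac{8}{3} + 2\right) + 6\right) + 1\right) 15 = 0 \left(\left(- \frac{2}{3} + 6\right) + 1\right) 15 = 0 \left(\frac{16}{3} + 1\right) 15 = 0 \cdot \frac{19}{3} \cdot 15 = 0 \cdot 15 = 0$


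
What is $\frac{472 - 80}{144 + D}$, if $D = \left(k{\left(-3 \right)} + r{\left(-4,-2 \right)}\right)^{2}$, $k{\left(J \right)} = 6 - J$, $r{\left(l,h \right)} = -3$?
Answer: $\frac{98}{45} \approx 2.1778$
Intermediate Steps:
$D = 36$ ($D = \left(\left(6 - -3\right) - 3\right)^{2} = \left(\left(6 + 3\right) - 3\right)^{2} = \left(9 - 3\right)^{2} = 6^{2} = 36$)
$\frac{472 - 80}{144 + D} = \frac{472 - 80}{144 + 36} = \frac{392}{180} = 392 \cdot \frac{1}{180} = \frac{98}{45}$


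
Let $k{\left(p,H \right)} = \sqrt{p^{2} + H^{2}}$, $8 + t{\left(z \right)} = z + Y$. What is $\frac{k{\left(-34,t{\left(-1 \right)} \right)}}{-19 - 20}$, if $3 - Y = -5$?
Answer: $- \frac{\sqrt{1157}}{39} \approx -0.87217$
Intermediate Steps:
$Y = 8$ ($Y = 3 - -5 = 3 + 5 = 8$)
$t{\left(z \right)} = z$ ($t{\left(z \right)} = -8 + \left(z + 8\right) = -8 + \left(8 + z\right) = z$)
$k{\left(p,H \right)} = \sqrt{H^{2} + p^{2}}$
$\frac{k{\left(-34,t{\left(-1 \right)} \right)}}{-19 - 20} = \frac{\sqrt{\left(-1\right)^{2} + \left(-34\right)^{2}}}{-19 - 20} = \frac{\sqrt{1 + 1156}}{-39} = - \frac{\sqrt{1157}}{39}$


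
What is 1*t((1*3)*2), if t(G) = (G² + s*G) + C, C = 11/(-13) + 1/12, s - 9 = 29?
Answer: 41065/156 ≈ 263.24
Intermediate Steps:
s = 38 (s = 9 + 29 = 38)
C = -119/156 (C = 11*(-1/13) + 1*(1/12) = -11/13 + 1/12 = -119/156 ≈ -0.76282)
t(G) = -119/156 + G² + 38*G (t(G) = (G² + 38*G) - 119/156 = -119/156 + G² + 38*G)
1*t((1*3)*2) = 1*(-119/156 + ((1*3)*2)² + 38*((1*3)*2)) = 1*(-119/156 + (3*2)² + 38*(3*2)) = 1*(-119/156 + 6² + 38*6) = 1*(-119/156 + 36 + 228) = 1*(41065/156) = 41065/156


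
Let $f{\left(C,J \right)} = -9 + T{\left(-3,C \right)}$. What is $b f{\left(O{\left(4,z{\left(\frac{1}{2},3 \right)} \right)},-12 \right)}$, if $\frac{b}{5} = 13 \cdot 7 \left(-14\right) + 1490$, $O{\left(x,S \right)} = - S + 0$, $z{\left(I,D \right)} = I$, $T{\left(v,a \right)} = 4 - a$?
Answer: $-4860$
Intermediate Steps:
$O{\left(x,S \right)} = - S$
$f{\left(C,J \right)} = -5 - C$ ($f{\left(C,J \right)} = -9 - \left(-4 + C\right) = -5 - C$)
$b = 1080$ ($b = 5 \left(13 \cdot 7 \left(-14\right) + 1490\right) = 5 \left(91 \left(-14\right) + 1490\right) = 5 \left(-1274 + 1490\right) = 5 \cdot 216 = 1080$)
$b f{\left(O{\left(4,z{\left(\frac{1}{2},3 \right)} \right)},-12 \right)} = 1080 \left(-5 - - \frac{1}{2}\right) = 1080 \left(-5 + \frac{1}{2}\right) = 1080 \left(- \frac{9}{2}\right) = -4860$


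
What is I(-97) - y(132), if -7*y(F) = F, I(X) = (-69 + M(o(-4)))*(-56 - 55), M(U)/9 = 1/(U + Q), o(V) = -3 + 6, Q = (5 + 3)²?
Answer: 3593922/469 ≈ 7662.9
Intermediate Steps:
Q = 64 (Q = 8² = 64)
o(V) = 3
M(U) = 9/(64 + U) (M(U) = 9/(U + 64) = 9/(64 + U))
I(X) = 512154/67 (I(X) = (-69 + 9/(64 + 3))*(-56 - 55) = (-69 + 9/67)*(-111) = -4614/67*(-111) = 512154/67)
y(F) = -F/7
I(-97) - y(132) = 512154/67 - (-1)*132/7 = 512154/67 - 1*(-132/7) = 512154/67 + 132/7 = 3593922/469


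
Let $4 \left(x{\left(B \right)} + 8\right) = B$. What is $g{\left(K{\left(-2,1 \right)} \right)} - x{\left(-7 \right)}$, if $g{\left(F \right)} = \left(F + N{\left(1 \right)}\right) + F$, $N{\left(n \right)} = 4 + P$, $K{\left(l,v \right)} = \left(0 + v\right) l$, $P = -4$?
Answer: $\frac{23}{4} \approx 5.75$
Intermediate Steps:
$x{\left(B \right)} = -8 + \frac{B}{4}$
$K{\left(l,v \right)} = l v$ ($K{\left(l,v \right)} = v l = l v$)
$N{\left(n \right)} = 0$ ($N{\left(n \right)} = 4 - 4 = 0$)
$g{\left(F \right)} = 2 F$ ($g{\left(F \right)} = \left(F + 0\right) + F = F + F = 2 F$)
$g{\left(K{\left(-2,1 \right)} \right)} - x{\left(-7 \right)} = 2 \left(\left(-2\right) 1\right) - \left(-8 + \frac{1}{4} \left(-7\right)\right) = 2 \left(-2\right) - \left(-8 - \frac{7}{4}\right) = -4 - - \frac{39}{4} = -4 + \frac{39}{4} = \frac{23}{4}$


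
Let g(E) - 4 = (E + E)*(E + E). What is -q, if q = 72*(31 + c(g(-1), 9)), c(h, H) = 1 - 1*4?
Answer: -2016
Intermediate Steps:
g(E) = 4 + 4*E² (g(E) = 4 + (E + E)*(E + E) = 4 + (2*E)*(2*E) = 4 + 4*E²)
c(h, H) = -3 (c(h, H) = 1 - 4 = -3)
q = 2016 (q = 72*(31 - 3) = 72*28 = 2016)
-q = -1*2016 = -2016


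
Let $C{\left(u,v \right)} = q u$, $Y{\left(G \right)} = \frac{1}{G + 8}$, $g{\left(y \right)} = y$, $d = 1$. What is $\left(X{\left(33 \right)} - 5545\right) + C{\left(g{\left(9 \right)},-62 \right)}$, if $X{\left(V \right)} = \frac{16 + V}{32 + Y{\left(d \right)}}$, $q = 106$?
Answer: $- \frac{1326358}{289} \approx -4589.5$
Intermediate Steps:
$Y{\left(G \right)} = \frac{1}{8 + G}$
$X{\left(V \right)} = \frac{144}{289} + \frac{9 V}{289}$ ($X{\left(V \right)} = \frac{16 + V}{32 + \frac{1}{8 + 1}} = \frac{16 + V}{32 + \frac{1}{9}} = \frac{16 + V}{\frac{289}{9}} = \left(16 + V\right) \frac{9}{289} = \frac{144}{289} + \frac{9 V}{289}$)
$C{\left(u,v \right)} = 106 u$
$\left(X{\left(33 \right)} - 5545\right) + C{\left(g{\left(9 \right)},-62 \right)} = \left(\left(\frac{144}{289} + \frac{9}{289} \cdot 33\right) - 5545\right) + 106 \cdot 9 = \left(\left(\frac{144}{289} + \frac{297}{289}\right) - 5545\right) + 954 = \left(\frac{441}{289} - 5545\right) + 954 = - \frac{1602064}{289} + 954 = - \frac{1326358}{289}$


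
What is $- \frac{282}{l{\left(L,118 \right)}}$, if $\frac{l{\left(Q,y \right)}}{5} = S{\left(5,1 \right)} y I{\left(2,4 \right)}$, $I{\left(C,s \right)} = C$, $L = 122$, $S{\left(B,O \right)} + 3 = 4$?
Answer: $- \frac{141}{590} \approx -0.23898$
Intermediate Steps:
$S{\left(B,O \right)} = 1$ ($S{\left(B,O \right)} = -3 + 4 = 1$)
$l{\left(Q,y \right)} = 10 y$ ($l{\left(Q,y \right)} = 5 \cdot 1 y 2 = 5 y 2 = 5 \cdot 2 y = 10 y$)
$- \frac{282}{l{\left(L,118 \right)}} = - \frac{282}{10 \cdot 118} = - \frac{282}{1180} = \left(-282\right) \frac{1}{1180} = - \frac{141}{590}$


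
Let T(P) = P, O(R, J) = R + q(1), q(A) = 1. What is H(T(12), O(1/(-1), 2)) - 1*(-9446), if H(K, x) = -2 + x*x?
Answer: 9444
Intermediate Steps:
O(R, J) = 1 + R (O(R, J) = R + 1 = 1 + R)
H(K, x) = -2 + x²
H(T(12), O(1/(-1), 2)) - 1*(-9446) = (-2 + (1 + 1/(-1))²) - 1*(-9446) = (-2 + (1 - 1)²) + 9446 = (-2 + 0²) + 9446 = (-2 + 0) + 9446 = -2 + 9446 = 9444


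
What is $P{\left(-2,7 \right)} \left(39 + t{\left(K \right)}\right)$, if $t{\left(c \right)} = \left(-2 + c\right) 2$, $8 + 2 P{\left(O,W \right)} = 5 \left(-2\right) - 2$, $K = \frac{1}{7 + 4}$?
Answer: $- \frac{3870}{11} \approx -351.82$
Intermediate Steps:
$K = \frac{1}{11} \approx 0.090909$
$P{\left(O,W \right)} = -10$ ($P{\left(O,W \right)} = -4 + \frac{5 \left(-2\right) - 2}{2} = -4 + \frac{-10 - 2}{2} = -4 + \frac{1}{2} \left(-12\right) = -4 - 6 = -10$)
$t{\left(c \right)} = -4 + 2 c$
$P{\left(-2,7 \right)} \left(39 + t{\left(K \right)}\right) = - 10 \left(39 + \left(-4 + 2 \cdot \frac{1}{11}\right)\right) = - 10 \left(39 + \left(-4 + \frac{2}{11}\right)\right) = - 10 \left(39 - \frac{42}{11}\right) = \left(-10\right) \frac{387}{11} = - \frac{3870}{11}$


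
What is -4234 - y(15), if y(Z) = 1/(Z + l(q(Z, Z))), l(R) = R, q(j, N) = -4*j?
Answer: -190529/45 ≈ -4234.0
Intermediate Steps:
y(Z) = -1/(3*Z) (y(Z) = 1/(Z - 4*Z) = 1/(-3*Z) = -1/(3*Z))
-4234 - y(15) = -4234 - (-1)/(3*15) = -4234 - 1*(-1/45) = -4234 + 1/45 = -190529/45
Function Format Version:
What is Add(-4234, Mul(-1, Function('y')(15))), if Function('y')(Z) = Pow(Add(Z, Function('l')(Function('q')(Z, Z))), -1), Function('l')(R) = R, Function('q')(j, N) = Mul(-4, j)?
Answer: Rational(-190529, 45) ≈ -4234.0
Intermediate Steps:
Function('y')(Z) = Mul(Rational(-1, 3), Pow(Z, -1)) (Function('y')(Z) = Pow(Add(Z, Mul(-4, Z)), -1) = Pow(Mul(-3, Z), -1) = Mul(Rational(-1, 3), Pow(Z, -1)))
Add(-4234, Mul(-1, Function('y')(15))) = Add(-4234, Mul(-1, Mul(Rational(-1, 3), Pow(15, -1)))) = Add(-4234, Mul(-1, Mul(Rational(-1, 3), Rational(1, 15)))) = Add(-4234, Mul(-1, Rational(-1, 45))) = Add(-4234, Rational(1, 45)) = Rational(-190529, 45)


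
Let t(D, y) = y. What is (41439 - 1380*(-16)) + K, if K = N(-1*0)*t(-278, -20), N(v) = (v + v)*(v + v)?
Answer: 63519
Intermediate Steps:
N(v) = 4*v² (N(v) = (2*v)*(2*v) = 4*v²)
K = 0 (K = (4*(-1*0)²)*(-20) = (4*0²)*(-20) = (4*0)*(-20) = 0*(-20) = 0)
(41439 - 1380*(-16)) + K = (41439 - 1380*(-16)) + 0 = (41439 + 22080) + 0 = 63519 + 0 = 63519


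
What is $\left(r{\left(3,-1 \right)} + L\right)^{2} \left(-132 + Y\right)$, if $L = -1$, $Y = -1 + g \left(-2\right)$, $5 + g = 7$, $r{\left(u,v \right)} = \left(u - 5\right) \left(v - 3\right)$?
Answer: $-6713$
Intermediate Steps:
$r{\left(u,v \right)} = \left(-5 + u\right) \left(-3 + v\right)$
$g = 2$ ($g = -5 + 7 = 2$)
$Y = -5$ ($Y = -1 + 2 \left(-2\right) = -1 - 4 = -5$)
$\left(r{\left(3,-1 \right)} + L\right)^{2} \left(-132 + Y\right) = \left(\left(15 - -5 - 9 + 3 \left(-1\right)\right) - 1\right)^{2} \left(-132 - 5\right) = \left(\left(15 + 5 - 9 - 3\right) - 1\right)^{2} \left(-137\right) = \left(8 - 1\right)^{2} \left(-137\right) = 7^{2} \left(-137\right) = 49 \left(-137\right) = -6713$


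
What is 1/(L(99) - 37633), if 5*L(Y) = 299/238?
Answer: -1190/44782971 ≈ -2.6573e-5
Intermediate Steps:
L(Y) = 299/1190 (L(Y) = (299/238)/5 = (299*(1/238))/5 = (⅕)*(299/238) = 299/1190)
1/(L(99) - 37633) = 1/(299/1190 - 37633) = 1/(-44782971/1190) = -1190/44782971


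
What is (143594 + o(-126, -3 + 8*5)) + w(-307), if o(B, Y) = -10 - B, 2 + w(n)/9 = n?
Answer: 140929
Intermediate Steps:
w(n) = -18 + 9*n
(143594 + o(-126, -3 + 8*5)) + w(-307) = (143594 + (-10 - 1*(-126))) + (-18 + 9*(-307)) = (143594 + (-10 + 126)) + (-18 - 2763) = (143594 + 116) - 2781 = 143710 - 2781 = 140929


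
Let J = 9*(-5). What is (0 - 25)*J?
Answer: 1125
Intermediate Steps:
J = -45
(0 - 25)*J = (0 - 25)*(-45) = -25*(-45) = 1125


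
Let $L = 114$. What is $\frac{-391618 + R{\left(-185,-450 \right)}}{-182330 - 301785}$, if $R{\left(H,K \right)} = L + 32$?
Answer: $\frac{391472}{484115} \approx 0.80863$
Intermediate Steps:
$R{\left(H,K \right)} = 146$ ($R{\left(H,K \right)} = 114 + 32 = 146$)
$\frac{-391618 + R{\left(-185,-450 \right)}}{-182330 - 301785} = \frac{-391618 + 146}{-182330 - 301785} = - \frac{391472}{-484115} = \left(-391472\right) \left(- \frac{1}{484115}\right) = \frac{391472}{484115}$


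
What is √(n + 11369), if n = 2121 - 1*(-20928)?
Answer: √34418 ≈ 185.52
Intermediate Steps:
n = 23049 (n = 2121 + 20928 = 23049)
√(n + 11369) = √(23049 + 11369) = √34418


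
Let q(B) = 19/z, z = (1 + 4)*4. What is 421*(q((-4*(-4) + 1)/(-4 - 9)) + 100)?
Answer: 849999/20 ≈ 42500.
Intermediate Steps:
z = 20 (z = 5*4 = 20)
q(B) = 19/20
421*(q((-4*(-4) + 1)/(-4 - 9)) + 100) = 421*(19/20 + 100) = 421*(2019/20) = 849999/20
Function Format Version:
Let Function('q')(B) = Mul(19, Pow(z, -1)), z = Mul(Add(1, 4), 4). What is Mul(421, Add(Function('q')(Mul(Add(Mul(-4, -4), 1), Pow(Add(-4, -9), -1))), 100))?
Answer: Rational(849999, 20) ≈ 42500.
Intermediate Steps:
z = 20 (z = Mul(5, 4) = 20)
Function('q')(B) = Rational(19, 20) (Function('q')(B) = Mul(19, Pow(20, -1)) = Mul(19, Rational(1, 20)) = Rational(19, 20))
Mul(421, Add(Function('q')(Mul(Add(Mul(-4, -4), 1), Pow(Add(-4, -9), -1))), 100)) = Mul(421, Add(Rational(19, 20), 100)) = Mul(421, Rational(2019, 20)) = Rational(849999, 20)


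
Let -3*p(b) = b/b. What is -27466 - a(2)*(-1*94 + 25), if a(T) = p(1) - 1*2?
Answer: -27627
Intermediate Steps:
p(b) = -1/3 (p(b) = -b/(3*b) = -1/3*1 = -1/3)
a(T) = -7/3 (a(T) = -1/3 - 1*2 = -1/3 - 2 = -7/3)
-27466 - a(2)*(-1*94 + 25) = -27466 - (-7)*(-1*94 + 25)/3 = -27466 - (-7)*(-94 + 25)/3 = -27466 - (-7)*(-69)/3 = -27466 - 1*161 = -27466 - 161 = -27627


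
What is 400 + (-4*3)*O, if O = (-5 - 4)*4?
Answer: 832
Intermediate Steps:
O = -36 (O = -9*4 = -36)
400 + (-4*3)*O = 400 - 4*3*(-36) = 400 - 12*(-36) = 400 + 432 = 832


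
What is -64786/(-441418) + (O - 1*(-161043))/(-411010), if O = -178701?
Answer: 8605563226/45356803045 ≈ 0.18973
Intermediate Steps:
-64786/(-441418) + (O - 1*(-161043))/(-411010) = -64786/(-441418) + (-178701 - 1*(-161043))/(-411010) = -64786*(-1/441418) + (-178701 + 161043)*(-1/411010) = 32393/220709 - 17658*(-1/411010) = 32393/220709 + 8829/205505 = 8605563226/45356803045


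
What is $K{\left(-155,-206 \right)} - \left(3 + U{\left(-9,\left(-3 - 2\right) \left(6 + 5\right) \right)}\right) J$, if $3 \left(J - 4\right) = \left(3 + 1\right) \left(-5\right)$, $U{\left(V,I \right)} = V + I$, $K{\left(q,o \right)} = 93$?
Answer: $- \frac{209}{3} \approx -69.667$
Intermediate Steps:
$U{\left(V,I \right)} = I + V$
$J = - \frac{8}{3}$ ($J = 4 + \frac{\left(3 + 1\right) \left(-5\right)}{3} = 4 + \frac{4 \left(-5\right)}{3} = 4 + \frac{1}{3} \left(-20\right) = 4 - \frac{20}{3} = - \frac{8}{3} \approx -2.6667$)
$K{\left(-155,-206 \right)} - \left(3 + U{\left(-9,\left(-3 - 2\right) \left(6 + 5\right) \right)}\right) J = 93 - \left(3 + \left(\left(-3 - 2\right) \left(6 + 5\right) - 9\right)\right) \left(- \frac{8}{3}\right) = 93 - \left(3 - 64\right) \left(- \frac{8}{3}\right) = 93 - \left(-61\right) \left(- \frac{8}{3}\right) = 93 - \frac{488}{3} = - \frac{209}{3}$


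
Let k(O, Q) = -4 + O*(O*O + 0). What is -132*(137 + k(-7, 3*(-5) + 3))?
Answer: 27720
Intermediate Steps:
k(O, Q) = -4 + O³ (k(O, Q) = -4 + O*(O² + 0) = -4 + O*O² = -4 + O³)
-132*(137 + k(-7, 3*(-5) + 3)) = -132*(137 + (-4 + (-7)³)) = -132*(137 + (-4 - 343)) = -132*(137 - 347) = -132*(-210) = 27720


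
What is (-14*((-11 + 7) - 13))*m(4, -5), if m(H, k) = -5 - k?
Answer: 0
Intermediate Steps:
(-14*((-11 + 7) - 13))*m(4, -5) = (-14*((-11 + 7) - 13))*(-5 - 1*(-5)) = (-14*(-4 - 13))*(-5 + 5) = -14*(-17)*0 = 238*0 = 0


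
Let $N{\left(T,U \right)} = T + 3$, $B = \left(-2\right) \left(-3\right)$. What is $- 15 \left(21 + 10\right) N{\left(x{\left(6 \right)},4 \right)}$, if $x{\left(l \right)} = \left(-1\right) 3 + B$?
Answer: $-2790$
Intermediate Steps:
$B = 6$
$x{\left(l \right)} = 3$ ($x{\left(l \right)} = \left(-1\right) 3 + 6 = -3 + 6 = 3$)
$N{\left(T,U \right)} = 3 + T$
$- 15 \left(21 + 10\right) N{\left(x{\left(6 \right)},4 \right)} = - 15 \left(21 + 10\right) \left(3 + 3\right) = \left(-15\right) 31 \cdot 6 = \left(-465\right) 6 = -2790$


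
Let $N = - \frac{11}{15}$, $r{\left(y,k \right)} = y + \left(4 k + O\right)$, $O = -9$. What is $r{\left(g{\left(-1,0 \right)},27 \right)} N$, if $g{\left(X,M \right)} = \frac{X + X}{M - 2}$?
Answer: $- \frac{220}{3} \approx -73.333$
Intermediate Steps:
$g{\left(X,M \right)} = \frac{2 X}{-2 + M}$
$r{\left(y,k \right)} = -9 + y + 4 k$ ($r{\left(y,k \right)} = y + \left(4 k - 9\right) = y + \left(-9 + 4 k\right) = -9 + y + 4 k$)
$N = - \frac{11}{15}$ ($N = \left(-11\right) \frac{1}{15} = - \frac{11}{15} \approx -0.73333$)
$r{\left(g{\left(-1,0 \right)},27 \right)} N = \left(-9 + 2 \left(-1\right) \frac{1}{-2 + 0} + 4 \cdot 27\right) \left(- \frac{11}{15}\right) = \left(-9 + 2 \left(-1\right) \frac{1}{-2} + 108\right) \left(- \frac{11}{15}\right) = \left(-9 + 2 \left(-1\right) \left(- \frac{1}{2}\right) + 108\right) \left(- \frac{11}{15}\right) = \left(-9 + 1 + 108\right) \left(- \frac{11}{15}\right) = 100 \left(- \frac{11}{15}\right) = - \frac{220}{3}$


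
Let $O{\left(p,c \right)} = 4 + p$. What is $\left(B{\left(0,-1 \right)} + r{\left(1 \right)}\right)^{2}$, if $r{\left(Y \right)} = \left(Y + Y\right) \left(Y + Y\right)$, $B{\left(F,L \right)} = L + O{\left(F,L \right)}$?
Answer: $49$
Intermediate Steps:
$B{\left(F,L \right)} = 4 + F + L$ ($B{\left(F,L \right)} = L + \left(4 + F\right) = 4 + F + L$)
$r{\left(Y \right)} = 4 Y^{2}$ ($r{\left(Y \right)} = 2 Y 2 Y = 4 Y^{2}$)
$\left(B{\left(0,-1 \right)} + r{\left(1 \right)}\right)^{2} = \left(\left(4 + 0 - 1\right) + 4 \cdot 1^{2}\right)^{2} = \left(3 + 4 \cdot 1\right)^{2} = \left(3 + 4\right)^{2} = 7^{2} = 49$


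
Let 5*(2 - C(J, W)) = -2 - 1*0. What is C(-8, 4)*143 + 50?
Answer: 1966/5 ≈ 393.20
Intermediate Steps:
C(J, W) = 12/5 (C(J, W) = 2 - (-2 - 1*0)/5 = 2 - (-2 + 0)/5 = 2 - ⅕*(-2) = 2 + ⅖ = 12/5)
C(-8, 4)*143 + 50 = (12/5)*143 + 50 = 1716/5 + 50 = 1966/5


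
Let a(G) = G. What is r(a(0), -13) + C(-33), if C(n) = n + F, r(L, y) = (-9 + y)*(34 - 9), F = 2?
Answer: -581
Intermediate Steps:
r(L, y) = -225 + 25*y (r(L, y) = (-9 + y)*25 = -225 + 25*y)
C(n) = 2 + n (C(n) = n + 2 = 2 + n)
r(a(0), -13) + C(-33) = (-225 + 25*(-13)) + (2 - 33) = (-225 - 325) - 31 = -550 - 31 = -581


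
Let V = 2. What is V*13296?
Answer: 26592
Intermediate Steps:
V*13296 = 2*13296 = 26592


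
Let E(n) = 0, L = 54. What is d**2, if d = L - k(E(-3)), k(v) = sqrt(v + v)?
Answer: 2916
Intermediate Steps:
k(v) = sqrt(2)*sqrt(v) (k(v) = sqrt(2*v) = sqrt(2)*sqrt(v))
d = 54 (d = 54 - sqrt(2)*sqrt(0) = 54 - sqrt(2)*0 = 54 - 1*0 = 54 + 0 = 54)
d**2 = 54**2 = 2916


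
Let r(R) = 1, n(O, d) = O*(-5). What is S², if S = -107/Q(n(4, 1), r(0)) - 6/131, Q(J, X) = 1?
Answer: 196644529/17161 ≈ 11459.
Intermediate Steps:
n(O, d) = -5*O
S = -14023/131 (S = -107/1 - 6/131 = -107*1 - 6*1/131 = -107 - 6/131 = -14023/131 ≈ -107.05)
S² = (-14023/131)² = 196644529/17161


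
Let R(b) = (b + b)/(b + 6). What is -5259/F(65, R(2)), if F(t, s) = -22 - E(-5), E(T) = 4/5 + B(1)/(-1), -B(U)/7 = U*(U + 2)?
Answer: 8765/73 ≈ 120.07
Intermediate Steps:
B(U) = -7*U*(2 + U) (B(U) = -7*U*(U + 2) = -7*U*(2 + U))
E(T) = 109/5 (E(T) = 4/5 - 7*1*(2 + 1)/(-1) = 4*(⅕) - 7*1*3*(-1) = ⅘ - 21*(-1) = ⅘ + 21 = 109/5)
R(b) = 2*b/(6 + b) (R(b) = (2*b)/(6 + b) = 2*b/(6 + b))
F(t, s) = -219/5 (F(t, s) = -22 - 1*109/5 = -22 - 109/5 = -219/5)
-5259/F(65, R(2)) = -5259/(-219/5) = -5259*(-5/219) = 8765/73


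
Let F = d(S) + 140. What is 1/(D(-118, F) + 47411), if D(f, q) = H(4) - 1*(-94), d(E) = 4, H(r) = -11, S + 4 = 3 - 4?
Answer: 1/47494 ≈ 2.1055e-5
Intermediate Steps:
S = -5 (S = -4 + (3 - 4) = -4 - 1 = -5)
F = 144 (F = 4 + 140 = 144)
D(f, q) = 83 (D(f, q) = -11 - 1*(-94) = -11 + 94 = 83)
1/(D(-118, F) + 47411) = 1/(83 + 47411) = 1/47494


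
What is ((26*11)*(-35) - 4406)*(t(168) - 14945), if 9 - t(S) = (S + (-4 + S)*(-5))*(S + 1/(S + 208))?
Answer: -64097594104/47 ≈ -1.3638e+9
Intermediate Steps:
t(S) = 9 - (20 - 4*S)*(S + 1/(208 + S)) (t(S) = 9 - (S + (-4 + S)*(-5))*(S + 1/(S + 208)) = 9 - (S + (20 - 5*S))*(S + 1/(208 + S)) = 9 - (20 - 4*S)*(S + 1/(208 + S)))
((26*11)*(-35) - 4406)*(t(168) - 14945) = ((26*11)*(-35) - 4406)*((1852 - 4147*168 + 4*168³ + 812*168²)/(208 + 168) - 14945) = (286*(-35) - 4406)*((1852 - 696696 + 4*4741632 + 812*28224)/376 - 14945) = (-10010 - 4406)*((1852 - 696696 + 18966528 + 22917888)/376 - 14945) = -14416*((1/376)*41189572 - 14945) = -14416*(10297393/94 - 14945) = -14416*8892563/94 = -64097594104/47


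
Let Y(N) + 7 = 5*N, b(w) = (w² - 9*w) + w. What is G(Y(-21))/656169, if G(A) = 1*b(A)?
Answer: 4480/218723 ≈ 0.020483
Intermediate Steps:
b(w) = w² - 8*w
Y(N) = -7 + 5*N
G(A) = A*(-8 + A) (G(A) = 1*(A*(-8 + A)) = A*(-8 + A))
G(Y(-21))/656169 = ((-7 + 5*(-21))*(-8 + (-7 + 5*(-21))))/656169 = ((-7 - 105)*(-8 + (-7 - 105)))*(1/656169) = -112*(-8 - 112)*(1/656169) = -112*(-120)*(1/656169) = 13440*(1/656169) = 4480/218723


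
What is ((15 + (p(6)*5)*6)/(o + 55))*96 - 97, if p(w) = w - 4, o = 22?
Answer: -269/77 ≈ -3.4935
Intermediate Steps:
p(w) = -4 + w
((15 + (p(6)*5)*6)/(o + 55))*96 - 97 = ((15 + ((-4 + 6)*5)*6)/(22 + 55))*96 - 97 = ((15 + (2*5)*6)/77)*96 - 97 = ((15 + 10*6)*(1/77))*96 - 97 = ((15 + 60)*(1/77))*96 - 97 = (75*(1/77))*96 - 97 = (75/77)*96 - 97 = 7200/77 - 97 = -269/77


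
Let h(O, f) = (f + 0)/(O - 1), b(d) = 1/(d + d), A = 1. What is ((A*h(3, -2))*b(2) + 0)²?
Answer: 1/16 ≈ 0.062500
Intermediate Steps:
b(d) = 1/(2*d)
h(O, f) = f/(-1 + O)
((A*h(3, -2))*b(2) + 0)² = ((1*(-2/(-1 + 3)))*((½)/2) + 0)² = ((1*(-2/2))*((½)*(½)) + 0)² = ((1*(-2*½))*(¼) + 0)² = ((1*(-1))*(¼) + 0)² = (-1*¼ + 0)² = (-¼ + 0)² = (-¼)² = 1/16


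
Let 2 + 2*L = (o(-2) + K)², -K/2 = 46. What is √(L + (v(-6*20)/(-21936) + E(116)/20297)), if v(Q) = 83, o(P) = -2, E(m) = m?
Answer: √54725052242617366143/111308748 ≈ 66.461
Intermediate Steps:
K = -92 (K = -2*46 = -92)
L = 4417 (L = -1 + (-2 - 92)²/2 = -1 + (½)*(-94)² = -1 + (½)*8836 = -1 + 4418 = 4417)
√(L + (v(-6*20)/(-21936) + E(116)/20297)) = √(4417 + (83/(-21936) + 116/20297)) = √(4417 + (83*(-1/21936) + 116*(1/20297))) = √(4417 + (-83/21936 + 116/20297)) = √(4417 + 859925/445234992) = √(1966603819589/445234992) = √54725052242617366143/111308748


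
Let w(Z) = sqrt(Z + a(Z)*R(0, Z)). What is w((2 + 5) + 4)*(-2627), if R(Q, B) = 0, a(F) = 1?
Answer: -2627*sqrt(11) ≈ -8712.8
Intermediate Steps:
w(Z) = sqrt(Z) (w(Z) = sqrt(Z + 1*0) = sqrt(Z + 0) = sqrt(Z))
w((2 + 5) + 4)*(-2627) = sqrt((2 + 5) + 4)*(-2627) = sqrt(7 + 4)*(-2627) = sqrt(11)*(-2627) = -2627*sqrt(11)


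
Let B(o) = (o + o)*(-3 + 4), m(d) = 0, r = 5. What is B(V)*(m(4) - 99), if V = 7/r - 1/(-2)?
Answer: -1881/5 ≈ -376.20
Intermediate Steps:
V = 19/10 (V = 7/5 - 1/(-2) = 7*(1/5) - 1*(-1/2) = 7/5 + 1/2 = 19/10 ≈ 1.9000)
B(o) = 2*o (B(o) = (2*o)*1 = 2*o)
B(V)*(m(4) - 99) = (2*(19/10))*(0 - 99) = (19/5)*(-99) = -1881/5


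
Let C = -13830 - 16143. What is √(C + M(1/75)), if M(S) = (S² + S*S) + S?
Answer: 4*I*√10537378/75 ≈ 173.13*I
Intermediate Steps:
C = -29973
M(S) = S + 2*S² (M(S) = (S² + S²) + S = 2*S² + S = S + 2*S²)
√(C + M(1/75)) = √(-29973 + (1 + 2/75)/75) = √(-29973 + (1/75)*(77/75)) = √(-29973 + 77/5625) = √(-168598048/5625) = 4*I*√10537378/75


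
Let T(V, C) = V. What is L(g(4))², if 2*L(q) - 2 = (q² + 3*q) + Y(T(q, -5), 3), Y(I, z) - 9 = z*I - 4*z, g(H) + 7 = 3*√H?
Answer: 9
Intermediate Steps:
g(H) = -7 + 3*√H
Y(I, z) = 9 - 4*z + I*z (Y(I, z) = 9 + (z*I - 4*z) = 9 + (I*z - 4*z) = 9 + (-4*z + I*z) = 9 - 4*z + I*z)
L(q) = -½ + q²/2 + 3*q (L(q) = 1 + ((q² + 3*q) + (9 - 4*3 + q*3))/2 = 1 + ((q² + 3*q) + (9 - 12 + 3*q))/2 = 1 + ((q² + 3*q) + (-3 + 3*q))/2 = 1 + (-3 + q² + 6*q)/2 = 1 + (-3/2 + q²/2 + 3*q) = -½ + q²/2 + 3*q)
L(g(4))² = (-½ + (-7 + 3*√4)²/2 + 3*(-7 + 3*√4))² = (-½ + (-7 + 3*2)²/2 + 3*(-7 + 3*2))² = (-½ + (-7 + 6)²/2 + 3*(-7 + 6))² = (-½ + (½)*(-1)² + 3*(-1))² = (-½ + (½)*1 - 3)² = (-½ + ½ - 3)² = (-3)² = 9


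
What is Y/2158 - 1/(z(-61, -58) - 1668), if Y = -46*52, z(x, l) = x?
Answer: -158985/143507 ≈ -1.1079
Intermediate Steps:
Y = -2392
Y/2158 - 1/(z(-61, -58) - 1668) = -2392/2158 - 1/(-61 - 1668) = -2392*1/2158 - 1/(-1729) = -92/83 - 1*(-1/1729) = -92/83 + 1/1729 = -158985/143507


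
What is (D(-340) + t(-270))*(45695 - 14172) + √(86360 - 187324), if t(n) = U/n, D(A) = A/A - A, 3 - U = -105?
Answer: 53683669/5 + 2*I*√25241 ≈ 1.0737e+7 + 317.75*I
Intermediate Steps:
U = 108 (U = 3 - 1*(-105) = 3 + 105 = 108)
D(A) = 1 - A
t(n) = 108/n
(D(-340) + t(-270))*(45695 - 14172) + √(86360 - 187324) = ((1 - 1*(-340)) + 108/(-270))*(45695 - 14172) + √(86360 - 187324) = ((1 + 340) + 108*(-1/270))*31523 + √(-100964) = (341 - ⅖)*31523 + 2*I*√25241 = (1703/5)*31523 + 2*I*√25241 = 53683669/5 + 2*I*√25241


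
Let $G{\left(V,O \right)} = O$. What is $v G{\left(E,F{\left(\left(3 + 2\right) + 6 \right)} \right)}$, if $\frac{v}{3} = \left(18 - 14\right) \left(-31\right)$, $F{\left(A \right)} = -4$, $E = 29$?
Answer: $1488$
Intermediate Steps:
$v = -372$ ($v = 3 \left(18 - 14\right) \left(-31\right) = 3 \cdot 4 \left(-31\right) = 3 \left(-124\right) = -372$)
$v G{\left(E,F{\left(\left(3 + 2\right) + 6 \right)} \right)} = \left(-372\right) \left(-4\right) = 1488$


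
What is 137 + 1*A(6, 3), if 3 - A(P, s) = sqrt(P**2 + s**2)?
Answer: 140 - 3*sqrt(5) ≈ 133.29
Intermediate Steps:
A(P, s) = 3 - sqrt(P**2 + s**2)
137 + 1*A(6, 3) = 137 + 1*(3 - sqrt(6**2 + 3**2)) = 137 + 1*(3 - sqrt(36 + 9)) = 137 + 1*(3 - sqrt(45)) = 137 + 1*(3 - 3*sqrt(5)) = 137 + (3 - 3*sqrt(5)) = 140 - 3*sqrt(5)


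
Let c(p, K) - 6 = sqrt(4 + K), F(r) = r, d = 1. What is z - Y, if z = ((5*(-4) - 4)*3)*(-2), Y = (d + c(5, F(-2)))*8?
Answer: 88 - 8*sqrt(2) ≈ 76.686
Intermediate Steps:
c(p, K) = 6 + sqrt(4 + K)
Y = 56 + 8*sqrt(2) (Y = (1 + (6 + sqrt(4 - 2)))*8 = (1 + (6 + sqrt(2)))*8 = (7 + sqrt(2))*8 = 56 + 8*sqrt(2) ≈ 67.314)
z = 144 (z = ((-20 - 4)*3)*(-2) = -24*3*(-2) = -72*(-2) = 144)
z - Y = 144 - (56 + 8*sqrt(2)) = 144 + (-56 - 8*sqrt(2)) = 88 - 8*sqrt(2)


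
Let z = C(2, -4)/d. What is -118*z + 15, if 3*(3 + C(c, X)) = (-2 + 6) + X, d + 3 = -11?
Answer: -72/7 ≈ -10.286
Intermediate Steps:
d = -14 (d = -3 - 11 = -14)
C(c, X) = -5/3 + X/3 (C(c, X) = -3 + ((-2 + 6) + X)/3 = -3 + (4 + X)/3 = -3 + (4/3 + X/3) = -5/3 + X/3)
z = 3/14 (z = (-5/3 + (1/3)*(-4))/(-14) = (-5/3 - 4/3)*(-1/14) = -3*(-1/14) = 3/14 ≈ 0.21429)
-118*z + 15 = -118*3/14 + 15 = -177/7 + 15 = -72/7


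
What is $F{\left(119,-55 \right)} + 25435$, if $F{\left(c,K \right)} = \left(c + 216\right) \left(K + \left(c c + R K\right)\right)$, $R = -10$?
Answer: $4935195$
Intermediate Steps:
$F{\left(c,K \right)} = \left(216 + c\right) \left(c^{2} - 9 K\right)$ ($F{\left(c,K \right)} = \left(c + 216\right) \left(K - \left(10 K - c c\right)\right) = \left(216 + c\right) \left(K - \left(- c^{2} + 10 K\right)\right) = \left(216 + c\right) \left(c^{2} - 9 K\right)$)
$F{\left(119,-55 \right)} + 25435 = \left(119^{3} - -106920 + 216 \cdot 119^{2} - \left(-495\right) 119\right) + 25435 = \left(1685159 + 106920 + 216 \cdot 14161 + 58905\right) + 25435 = \left(1685159 + 106920 + 3058776 + 58905\right) + 25435 = 4909760 + 25435 = 4935195$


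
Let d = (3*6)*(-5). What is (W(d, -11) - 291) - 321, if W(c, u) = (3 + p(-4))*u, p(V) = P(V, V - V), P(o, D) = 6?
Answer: -711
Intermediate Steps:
p(V) = 6
d = -90 (d = 18*(-5) = -90)
W(c, u) = 9*u (W(c, u) = (3 + 6)*u = 9*u)
(W(d, -11) - 291) - 321 = (9*(-11) - 291) - 321 = (-99 - 291) - 321 = -390 - 321 = -711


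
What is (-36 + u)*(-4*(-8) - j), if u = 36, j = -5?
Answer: 0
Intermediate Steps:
(-36 + u)*(-4*(-8) - j) = (-36 + 36)*(-4*(-8) - 1*(-5)) = 0*(32 + 5) = 0*37 = 0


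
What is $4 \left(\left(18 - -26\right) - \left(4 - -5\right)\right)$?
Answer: $140$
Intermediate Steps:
$4 \left(\left(18 - -26\right) - \left(4 - -5\right)\right) = 4 \left(\left(18 + 26\right) - 9\right) = 4 \left(44 - 9\right) = 4 \cdot 35 = 140$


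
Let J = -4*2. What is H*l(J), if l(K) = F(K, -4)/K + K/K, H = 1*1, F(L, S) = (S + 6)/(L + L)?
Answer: 65/64 ≈ 1.0156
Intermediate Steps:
J = -8
F(L, S) = (6 + S)/(2*L) (F(L, S) = (6 + S)/((2*L)) = (6 + S)*(1/(2*L)) = (6 + S)/(2*L))
H = 1
l(K) = 1 + K**(-2) (l(K) = ((6 - 4)/(2*K))/K + K/K = ((1/2)*2/K)/K + 1 = 1/(K*K) + 1 = K**(-2) + 1 = 1 + K**(-2))
H*l(J) = 1*(1 + (-8)**(-2)) = 1*(1 + 1/64) = 1*(65/64) = 65/64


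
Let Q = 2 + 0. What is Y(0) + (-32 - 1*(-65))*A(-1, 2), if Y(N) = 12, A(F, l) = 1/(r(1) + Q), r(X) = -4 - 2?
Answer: 15/4 ≈ 3.7500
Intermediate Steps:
Q = 2
r(X) = -6
A(F, l) = -¼ (A(F, l) = 1/(-6 + 2) = 1/(-4) = -¼)
Y(0) + (-32 - 1*(-65))*A(-1, 2) = 12 + (-32 - 1*(-65))*(-¼) = 12 + (-32 + 65)*(-¼) = 12 + 33*(-¼) = 12 - 33/4 = 15/4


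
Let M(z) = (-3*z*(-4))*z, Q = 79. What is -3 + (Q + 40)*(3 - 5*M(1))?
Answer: -6786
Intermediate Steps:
M(z) = 12*z² (M(z) = (-(-12)*z)*z = (12*z)*z = 12*z²)
-3 + (Q + 40)*(3 - 5*M(1)) = -3 + (79 + 40)*(3 - 60*1²) = -3 + 119*(3 - 60) = -3 + 119*(-57) = -3 - 6783 = -6786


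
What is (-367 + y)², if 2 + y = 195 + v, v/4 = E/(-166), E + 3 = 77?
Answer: 212868100/6889 ≈ 30900.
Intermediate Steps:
E = 74 (E = -3 + 77 = 74)
v = -148/83 (v = 4*(74/(-166)) = 4*(74*(-1/166)) = 4*(-37/83) = -148/83 ≈ -1.7831)
y = 15871/83 (y = -2 + (195 - 148/83) = -2 + 16037/83 = 15871/83 ≈ 191.22)
(-367 + y)² = (-367 + 15871/83)² = (-14590/83)² = 212868100/6889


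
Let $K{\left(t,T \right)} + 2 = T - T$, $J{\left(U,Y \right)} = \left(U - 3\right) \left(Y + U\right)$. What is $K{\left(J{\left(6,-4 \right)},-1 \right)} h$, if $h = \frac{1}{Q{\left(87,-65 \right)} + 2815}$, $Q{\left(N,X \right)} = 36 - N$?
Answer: $- \frac{1}{1382} \approx -0.00072359$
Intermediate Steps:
$J{\left(U,Y \right)} = \left(-3 + U\right) \left(U + Y\right)$
$K{\left(t,T \right)} = -2$ ($K{\left(t,T \right)} = -2 + \left(T - T\right) = -2 + 0 = -2$)
$h = \frac{1}{2764}$ ($h = \frac{1}{\left(36 - 87\right) + 2815} = \frac{1}{-51 + 2815} = \frac{1}{2764} \approx 0.00036179$)
$K{\left(J{\left(6,-4 \right)},-1 \right)} h = \left(-2\right) \frac{1}{2764} = - \frac{1}{1382}$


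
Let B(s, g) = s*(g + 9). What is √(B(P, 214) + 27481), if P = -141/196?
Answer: √5354833/14 ≈ 165.29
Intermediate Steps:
P = -141/196 (P = -141*1/196 = -141/196 ≈ -0.71939)
B(s, g) = s*(9 + g)
√(B(P, 214) + 27481) = √(-141*(9 + 214)/196 + 27481) = √(-141/196*223 + 27481) = √(-31443/196 + 27481) = √(5354833/196) = √5354833/14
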